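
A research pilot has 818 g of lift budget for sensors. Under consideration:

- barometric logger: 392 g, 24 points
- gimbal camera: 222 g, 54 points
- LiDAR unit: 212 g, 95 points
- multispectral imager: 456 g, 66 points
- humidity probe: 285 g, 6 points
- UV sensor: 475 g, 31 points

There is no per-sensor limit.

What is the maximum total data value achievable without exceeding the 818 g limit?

Best packing: 3×LiDAR unit — 636 g, 285 total.

285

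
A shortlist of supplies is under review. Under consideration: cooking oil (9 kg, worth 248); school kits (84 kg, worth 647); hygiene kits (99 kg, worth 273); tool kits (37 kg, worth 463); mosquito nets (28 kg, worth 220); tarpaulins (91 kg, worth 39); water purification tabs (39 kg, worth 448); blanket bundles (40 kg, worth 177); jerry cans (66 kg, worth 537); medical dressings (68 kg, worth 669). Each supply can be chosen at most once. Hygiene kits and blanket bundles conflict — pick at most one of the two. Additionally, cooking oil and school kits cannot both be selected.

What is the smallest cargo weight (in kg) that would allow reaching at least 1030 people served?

Minimise kg subject to total people served ≥ 1030.
Taking cooking oil + tool kits + water purification tabs gives 1159 (≥ 1030) for 85 kg.
Below 85 kg the best achievable stays under 1030.

85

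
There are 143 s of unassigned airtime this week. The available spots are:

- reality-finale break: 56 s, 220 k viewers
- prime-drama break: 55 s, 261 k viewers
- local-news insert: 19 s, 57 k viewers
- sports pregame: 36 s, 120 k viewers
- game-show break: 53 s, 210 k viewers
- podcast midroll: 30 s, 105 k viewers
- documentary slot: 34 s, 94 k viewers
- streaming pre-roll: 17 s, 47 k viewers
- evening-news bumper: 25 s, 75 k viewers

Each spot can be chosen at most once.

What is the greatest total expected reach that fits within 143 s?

586

Taking the top-ratio spots first gives prime-drama break + game-show break + podcast midroll for 576 (138 s).
Replace game-show break with reality-finale break: the trade gains 10 net, giving 586 at 141 s.
Runner-up prime-drama break + game-show break + podcast midroll tops out at 576.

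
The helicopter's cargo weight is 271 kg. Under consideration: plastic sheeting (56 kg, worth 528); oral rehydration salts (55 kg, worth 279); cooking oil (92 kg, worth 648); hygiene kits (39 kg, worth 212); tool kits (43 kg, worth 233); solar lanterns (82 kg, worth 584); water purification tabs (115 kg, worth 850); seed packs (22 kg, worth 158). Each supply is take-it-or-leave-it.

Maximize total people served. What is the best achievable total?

2026

A density-first pass picks plastic sheeting + hygiene kits + water purification tabs + seed packs — 1748 at 232 kg.
The 61 kg tied up in hygiene kits and seed packs is better spent on cooking oil — total rises to 2026 (263 kg).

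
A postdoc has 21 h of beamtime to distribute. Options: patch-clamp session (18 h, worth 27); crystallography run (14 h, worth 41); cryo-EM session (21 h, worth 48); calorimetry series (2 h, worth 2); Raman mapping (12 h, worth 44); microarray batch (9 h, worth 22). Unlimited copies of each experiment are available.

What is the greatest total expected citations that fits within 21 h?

Raman mapping + microarray batch uses 21 of the 21 h and totals 66.
No other feasible combination exceeds 66.

66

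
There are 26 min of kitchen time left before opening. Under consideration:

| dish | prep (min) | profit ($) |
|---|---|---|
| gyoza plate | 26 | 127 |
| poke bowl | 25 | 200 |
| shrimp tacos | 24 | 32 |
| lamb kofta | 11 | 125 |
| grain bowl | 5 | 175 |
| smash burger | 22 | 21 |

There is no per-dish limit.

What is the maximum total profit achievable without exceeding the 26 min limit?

875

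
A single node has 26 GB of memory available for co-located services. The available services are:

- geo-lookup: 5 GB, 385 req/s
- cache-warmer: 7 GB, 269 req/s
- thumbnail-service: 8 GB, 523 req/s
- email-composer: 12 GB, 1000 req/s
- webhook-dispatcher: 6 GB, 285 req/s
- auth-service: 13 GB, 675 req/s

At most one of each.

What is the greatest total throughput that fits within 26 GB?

1908

The ratio ordering already packs tightly: geo-lookup + thumbnail-service + email-composer, 25 GB, 1908.
Runner-up thumbnail-service + email-composer + webhook-dispatcher tops out at 1808.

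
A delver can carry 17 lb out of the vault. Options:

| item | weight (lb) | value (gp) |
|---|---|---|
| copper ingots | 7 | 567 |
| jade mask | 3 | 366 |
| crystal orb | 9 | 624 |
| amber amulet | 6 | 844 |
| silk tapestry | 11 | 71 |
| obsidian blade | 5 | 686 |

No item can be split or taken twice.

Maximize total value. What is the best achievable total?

1896

Density check — amber amulet 140.67, obsidian blade 137.20, jade mask 122.00, copper ingots 81.00 are the best per lb.
Best packing: jade mask + amber amulet + obsidian blade — 14 lb, 1896 total.
Runner-up copper ingots + jade mask + amber amulet tops out at 1777.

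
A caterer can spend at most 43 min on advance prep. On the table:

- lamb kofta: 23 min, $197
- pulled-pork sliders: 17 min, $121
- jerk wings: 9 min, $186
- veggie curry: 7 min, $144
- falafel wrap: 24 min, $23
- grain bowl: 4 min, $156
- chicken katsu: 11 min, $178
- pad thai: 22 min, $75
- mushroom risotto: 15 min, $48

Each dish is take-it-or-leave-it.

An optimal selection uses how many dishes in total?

4

Optimal total is 683.
One optimal bundle: lamb kofta + jerk wings + veggie curry + grain bowl (43 min).
Every optimal selection uses 4 dishes.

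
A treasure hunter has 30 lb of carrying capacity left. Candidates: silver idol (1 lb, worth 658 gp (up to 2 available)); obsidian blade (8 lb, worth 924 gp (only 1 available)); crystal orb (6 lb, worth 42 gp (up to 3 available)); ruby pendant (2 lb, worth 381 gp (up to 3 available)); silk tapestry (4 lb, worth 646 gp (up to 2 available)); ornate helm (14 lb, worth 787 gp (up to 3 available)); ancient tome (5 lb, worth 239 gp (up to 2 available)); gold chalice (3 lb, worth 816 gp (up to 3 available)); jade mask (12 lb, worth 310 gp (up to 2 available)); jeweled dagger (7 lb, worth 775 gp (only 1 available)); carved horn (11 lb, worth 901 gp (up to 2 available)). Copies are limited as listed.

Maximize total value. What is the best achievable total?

6593

Ranking by ratio (value/lb): silver idol 658.00, gold chalice 272.00, ruby pendant 190.50, silk tapestry 161.50.
Greedy by ratio would take 2×silver idol + 3×ruby pendant + 2×silk tapestry + ancient tome + 3×gold chalice: 30 lb used, total 6438.
Replace ruby pendant and ancient tome with jeweled dagger: the trade gains 155 net, giving 6593 at 30 lb.
No other feasible combination exceeds 6593.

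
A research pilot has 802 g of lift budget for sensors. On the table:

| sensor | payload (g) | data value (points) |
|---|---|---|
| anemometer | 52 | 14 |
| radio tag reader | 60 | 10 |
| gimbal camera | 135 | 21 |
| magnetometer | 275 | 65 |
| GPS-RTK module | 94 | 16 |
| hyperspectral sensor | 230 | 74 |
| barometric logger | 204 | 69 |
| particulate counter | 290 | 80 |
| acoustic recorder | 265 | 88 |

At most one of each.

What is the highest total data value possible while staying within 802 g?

247

Density check — barometric logger 0.34, acoustic recorder 0.33, hyperspectral sensor 0.32 are the best per g.
A density-first pass picks anemometer + hyperspectral sensor + barometric logger + acoustic recorder — 245 at 751 g.
The 52 g tied up in anemometer is better spent on GPS-RTK module — total rises to 247 (793 g).
No other feasible combination exceeds 247.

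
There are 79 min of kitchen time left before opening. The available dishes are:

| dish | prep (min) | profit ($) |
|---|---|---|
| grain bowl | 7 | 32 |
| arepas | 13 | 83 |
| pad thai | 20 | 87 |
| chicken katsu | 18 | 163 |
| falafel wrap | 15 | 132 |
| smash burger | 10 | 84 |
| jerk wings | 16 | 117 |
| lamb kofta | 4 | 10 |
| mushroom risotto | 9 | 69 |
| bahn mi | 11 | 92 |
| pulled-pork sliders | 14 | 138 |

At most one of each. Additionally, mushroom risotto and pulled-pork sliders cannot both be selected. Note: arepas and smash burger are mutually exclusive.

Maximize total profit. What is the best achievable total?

Ranking by ratio (profit/min): pulled-pork sliders 9.86, chicken katsu 9.06, falafel wrap 8.80.
Taking chicken katsu + falafel wrap + smash burger + jerk wings + mushroom risotto + bahn mi: 79 min used, 657 in profit.
Runner-up chicken katsu + falafel wrap + jerk wings + lamb kofta + bahn mi + pulled-pork sliders tops out at 652.

657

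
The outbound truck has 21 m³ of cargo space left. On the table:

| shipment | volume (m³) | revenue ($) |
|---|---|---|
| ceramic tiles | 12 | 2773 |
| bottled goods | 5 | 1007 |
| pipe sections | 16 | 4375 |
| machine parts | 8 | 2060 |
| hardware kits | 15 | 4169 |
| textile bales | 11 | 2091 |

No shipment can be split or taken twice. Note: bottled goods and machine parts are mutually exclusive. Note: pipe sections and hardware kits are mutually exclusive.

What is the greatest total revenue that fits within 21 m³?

5382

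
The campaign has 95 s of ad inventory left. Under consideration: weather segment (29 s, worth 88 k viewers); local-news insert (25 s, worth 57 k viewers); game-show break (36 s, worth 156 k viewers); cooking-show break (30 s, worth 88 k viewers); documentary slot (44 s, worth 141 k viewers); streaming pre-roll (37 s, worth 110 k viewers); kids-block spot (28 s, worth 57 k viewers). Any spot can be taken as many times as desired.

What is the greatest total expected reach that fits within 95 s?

By expected reach per s: game-show break 4.33, documentary slot 3.20, weather segment 3.03 lead.
Greedy by ratio would take 2×game-show break: 72 s used, total 312.
Dropping game-show break frees 36 s; slotting in 2×weather segment (58 s) lifts the total to 332 at 94 s.
Every other selection either busts 95 s or fails to beat 332.

332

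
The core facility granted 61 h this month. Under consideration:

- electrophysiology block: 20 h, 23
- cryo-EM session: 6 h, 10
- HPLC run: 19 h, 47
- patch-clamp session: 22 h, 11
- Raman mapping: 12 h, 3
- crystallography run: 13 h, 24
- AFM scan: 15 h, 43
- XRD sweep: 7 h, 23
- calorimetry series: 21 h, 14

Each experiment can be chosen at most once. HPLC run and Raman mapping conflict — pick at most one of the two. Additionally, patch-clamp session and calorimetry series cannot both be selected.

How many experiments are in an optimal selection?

The maximum expected citations within 61 h is 147.
cryo-EM session + HPLC run + crystallography run + AFM scan + XRD sweep hits 147 at 60 h.
Any selection reaching 147 contains exactly 5 experiments.

5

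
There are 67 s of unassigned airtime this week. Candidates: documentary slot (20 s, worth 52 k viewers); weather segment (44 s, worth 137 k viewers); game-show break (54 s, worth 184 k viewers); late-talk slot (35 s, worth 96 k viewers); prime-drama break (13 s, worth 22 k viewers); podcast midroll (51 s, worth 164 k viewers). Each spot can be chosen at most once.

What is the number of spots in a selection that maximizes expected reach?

2

The maximum expected reach within 67 s is 206.
For example game-show break + prime-drama break achieves it, using 67 s.
All optima have 2 spots.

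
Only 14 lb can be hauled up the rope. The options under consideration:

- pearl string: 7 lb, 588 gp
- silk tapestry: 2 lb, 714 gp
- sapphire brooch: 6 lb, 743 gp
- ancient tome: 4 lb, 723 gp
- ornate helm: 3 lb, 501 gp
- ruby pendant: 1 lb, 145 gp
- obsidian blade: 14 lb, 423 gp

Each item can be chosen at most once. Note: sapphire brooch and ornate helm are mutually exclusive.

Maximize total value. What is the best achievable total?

The ratio heuristic lands on silk tapestry + ancient tome + ornate helm + ruby pendant (2083) but leaves 4 lb idle.
Replace ornate helm with sapphire brooch: the trade gains 242 net, giving 2325 at 13 lb.

2325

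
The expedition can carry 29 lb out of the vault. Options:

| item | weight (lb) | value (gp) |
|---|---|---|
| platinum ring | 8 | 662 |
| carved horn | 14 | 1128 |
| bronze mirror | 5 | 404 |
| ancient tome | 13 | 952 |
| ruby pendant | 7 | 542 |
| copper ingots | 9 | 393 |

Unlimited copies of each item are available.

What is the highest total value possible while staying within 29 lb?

2390

3×platinum ring + bronze mirror uses 29 of the 29 lb and totals 2390.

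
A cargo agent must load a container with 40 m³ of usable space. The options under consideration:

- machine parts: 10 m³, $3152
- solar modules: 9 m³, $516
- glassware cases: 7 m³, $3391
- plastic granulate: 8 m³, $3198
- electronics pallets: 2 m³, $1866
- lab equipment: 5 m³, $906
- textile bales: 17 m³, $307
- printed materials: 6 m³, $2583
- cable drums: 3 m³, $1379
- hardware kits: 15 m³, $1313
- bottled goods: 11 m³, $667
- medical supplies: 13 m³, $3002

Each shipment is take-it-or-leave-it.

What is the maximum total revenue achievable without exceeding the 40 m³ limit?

15569

Density check — electronics pallets 933.00, glassware cases 484.43, cable drums 459.67 are the best per m³.
The ratio ordering already packs tightly: machine parts + glassware cases + plastic granulate + electronics pallets + printed materials + cable drums, 36 m³, 15569.
The closest alternative, glassware cases + plastic granulate + electronics pallets + printed materials + cable drums + medical supplies, reaches only 15419.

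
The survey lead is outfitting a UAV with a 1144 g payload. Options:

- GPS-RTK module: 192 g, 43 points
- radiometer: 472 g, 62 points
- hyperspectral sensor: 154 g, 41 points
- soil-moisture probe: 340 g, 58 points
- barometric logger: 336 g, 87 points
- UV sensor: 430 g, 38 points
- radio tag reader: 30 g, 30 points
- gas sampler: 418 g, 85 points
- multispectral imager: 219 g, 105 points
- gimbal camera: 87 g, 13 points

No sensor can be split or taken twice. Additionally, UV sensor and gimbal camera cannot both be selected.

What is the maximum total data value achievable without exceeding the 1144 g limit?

323

A density-first pass picks GPS-RTK module + hyperspectral sensor + barometric logger + radio tag reader + multispectral imager + gimbal camera — 319 at 1018 g.
Replace hyperspectral sensor and gimbal camera with soil-moisture probe: the trade gains 4 net, giving 323 at 1117 g.
The spare 27 g is too small for any remaining sensor, and no feasible exchange beats 323.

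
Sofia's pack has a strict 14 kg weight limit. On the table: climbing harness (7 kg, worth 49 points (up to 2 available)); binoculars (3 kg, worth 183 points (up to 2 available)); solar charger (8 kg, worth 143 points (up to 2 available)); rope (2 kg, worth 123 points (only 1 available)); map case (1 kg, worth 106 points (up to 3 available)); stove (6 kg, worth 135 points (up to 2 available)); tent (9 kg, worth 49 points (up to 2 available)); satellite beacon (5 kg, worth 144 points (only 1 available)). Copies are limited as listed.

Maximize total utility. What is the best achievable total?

828

A density-first pass picks 2×binoculars + rope + 3×map case — 807 at 11 kg.
Replace rope with satellite beacon: the trade gains 21 net, giving 828 at 14 kg.
That's the maximum — no swap from here does better than 828.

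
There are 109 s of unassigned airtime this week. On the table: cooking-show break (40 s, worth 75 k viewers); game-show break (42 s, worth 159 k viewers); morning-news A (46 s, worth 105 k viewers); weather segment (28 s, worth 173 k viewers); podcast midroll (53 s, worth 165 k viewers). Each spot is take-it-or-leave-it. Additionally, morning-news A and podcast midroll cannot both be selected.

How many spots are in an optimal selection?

2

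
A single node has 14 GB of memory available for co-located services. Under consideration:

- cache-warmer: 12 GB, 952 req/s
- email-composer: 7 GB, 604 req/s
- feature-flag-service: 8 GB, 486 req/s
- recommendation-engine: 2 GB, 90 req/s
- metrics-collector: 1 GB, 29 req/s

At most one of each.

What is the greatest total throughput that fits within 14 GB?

Ranking by ratio (throughput/GB): email-composer 86.29, cache-warmer 79.33, feature-flag-service 60.75, recommendation-engine 45.00.
A density-first pass picks email-composer + recommendation-engine + metrics-collector — 723 at 10 GB.
The 8 GB tied up in email-composer and metrics-collector is better spent on cache-warmer — total rises to 1042 (14 GB).

1042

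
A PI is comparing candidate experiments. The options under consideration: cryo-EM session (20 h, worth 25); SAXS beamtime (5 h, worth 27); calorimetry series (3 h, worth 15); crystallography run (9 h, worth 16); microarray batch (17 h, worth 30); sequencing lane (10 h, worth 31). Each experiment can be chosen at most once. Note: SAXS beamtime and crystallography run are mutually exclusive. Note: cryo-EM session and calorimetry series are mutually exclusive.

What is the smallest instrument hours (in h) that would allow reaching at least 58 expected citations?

Need the lightest bundle worth ≥ 58.
Taking SAXS beamtime + sequencing lane gives 58 (≥ 58) for 15 h.
Below 15 h the best achievable stays under 58.

15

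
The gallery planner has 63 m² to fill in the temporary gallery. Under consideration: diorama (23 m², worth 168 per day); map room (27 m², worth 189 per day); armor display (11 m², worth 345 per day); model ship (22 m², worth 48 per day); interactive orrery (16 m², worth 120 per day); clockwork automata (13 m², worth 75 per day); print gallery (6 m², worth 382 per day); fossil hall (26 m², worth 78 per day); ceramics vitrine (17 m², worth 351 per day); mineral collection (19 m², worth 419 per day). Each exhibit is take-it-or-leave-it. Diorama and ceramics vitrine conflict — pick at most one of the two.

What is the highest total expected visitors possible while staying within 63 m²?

Best packing: armor display + print gallery + ceramics vitrine + mineral collection — 53 m², 1497 total.

1497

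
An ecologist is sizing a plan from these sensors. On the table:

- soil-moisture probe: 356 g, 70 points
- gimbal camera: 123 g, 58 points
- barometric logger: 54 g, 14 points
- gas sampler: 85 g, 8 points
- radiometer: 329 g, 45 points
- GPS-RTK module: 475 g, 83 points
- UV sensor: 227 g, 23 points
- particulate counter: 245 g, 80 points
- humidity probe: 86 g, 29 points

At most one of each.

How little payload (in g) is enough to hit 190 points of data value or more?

681

Minimise g subject to total data value ≥ 190.
gimbal camera + UV sensor + particulate counter + humidity probe reaches 190 using 681 g.
Below 681 g the best achievable stays under 190.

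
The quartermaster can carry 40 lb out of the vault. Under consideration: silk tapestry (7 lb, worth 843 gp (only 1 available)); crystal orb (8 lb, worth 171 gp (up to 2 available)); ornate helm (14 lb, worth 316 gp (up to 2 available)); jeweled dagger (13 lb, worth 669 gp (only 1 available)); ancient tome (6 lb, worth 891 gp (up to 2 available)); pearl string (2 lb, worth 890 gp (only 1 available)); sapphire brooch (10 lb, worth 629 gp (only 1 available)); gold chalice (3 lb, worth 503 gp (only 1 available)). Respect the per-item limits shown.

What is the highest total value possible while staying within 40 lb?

Density check — pearl string 445.00, gold chalice 167.67, ancient tome 148.50 are the best per lb.
Greedy by ratio would take silk tapestry + 2×ancient tome + pearl string + sapphire brooch + gold chalice: 34 lb used, total 4647.
Replace sapphire brooch with jeweled dagger: the trade gains 40 net, giving 4687 at 37 lb.

4687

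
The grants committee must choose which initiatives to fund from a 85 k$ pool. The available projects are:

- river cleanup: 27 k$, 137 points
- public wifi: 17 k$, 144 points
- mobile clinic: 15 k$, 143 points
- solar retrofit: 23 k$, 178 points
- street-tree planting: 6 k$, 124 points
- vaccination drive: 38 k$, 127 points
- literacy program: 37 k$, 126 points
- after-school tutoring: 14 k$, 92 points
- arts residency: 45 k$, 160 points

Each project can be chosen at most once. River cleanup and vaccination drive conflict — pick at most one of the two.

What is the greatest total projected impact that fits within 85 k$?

Taking public wifi + mobile clinic + solar retrofit + street-tree planting + after-school tutoring: 75 k$ used, 681 in projected impact.
The closest alternative, river cleanup + mobile clinic + solar retrofit + street-tree planting + after-school tutoring, reaches only 674.

681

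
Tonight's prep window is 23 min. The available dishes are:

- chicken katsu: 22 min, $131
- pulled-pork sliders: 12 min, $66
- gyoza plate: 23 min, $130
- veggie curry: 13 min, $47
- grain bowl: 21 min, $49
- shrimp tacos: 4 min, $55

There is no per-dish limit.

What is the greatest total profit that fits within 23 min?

275

Ranking by ratio (profit/min): shrimp tacos 13.75, chicken katsu 5.95, gyoza plate 5.65.
Best packing: 5×shrimp tacos — 20 min, 275 total.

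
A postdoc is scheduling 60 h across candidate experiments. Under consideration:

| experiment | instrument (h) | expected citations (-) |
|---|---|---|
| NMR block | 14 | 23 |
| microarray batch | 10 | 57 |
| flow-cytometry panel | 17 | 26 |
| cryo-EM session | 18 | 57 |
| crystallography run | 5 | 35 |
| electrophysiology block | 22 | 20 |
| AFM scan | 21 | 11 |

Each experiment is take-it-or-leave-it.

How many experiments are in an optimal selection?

4

Optimal total is 175.
For example microarray batch + flow-cytometry panel + cryo-EM session + crystallography run achieves it, using 50 h.
Every optimal selection uses 4 experiments.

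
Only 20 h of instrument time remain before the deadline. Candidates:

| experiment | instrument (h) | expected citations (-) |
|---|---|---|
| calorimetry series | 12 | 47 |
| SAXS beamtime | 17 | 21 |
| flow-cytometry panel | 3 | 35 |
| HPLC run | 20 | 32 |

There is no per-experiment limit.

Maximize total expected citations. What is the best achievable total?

210

The ratio ordering already packs tightly: 6×flow-cytometry panel, 18 h, 210.
Nothing else within 20 h beats 210.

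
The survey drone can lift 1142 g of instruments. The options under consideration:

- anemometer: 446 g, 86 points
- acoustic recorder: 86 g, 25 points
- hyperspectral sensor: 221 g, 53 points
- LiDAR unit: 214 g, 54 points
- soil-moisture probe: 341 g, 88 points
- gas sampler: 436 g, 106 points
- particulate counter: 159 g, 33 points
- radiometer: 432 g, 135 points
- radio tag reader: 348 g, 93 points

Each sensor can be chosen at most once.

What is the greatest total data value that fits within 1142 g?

316

Density check — radiometer 0.31, acoustic recorder 0.29, radio tag reader 0.27 are the best per g.
The ratio heuristic lands on acoustic recorder + LiDAR unit + radiometer + radio tag reader (307) but leaves 62 g idle.
The 300 g tied up in acoustic recorder and LiDAR unit is better spent on soil-moisture probe — total rises to 316 (1121 g).
The closest alternative, acoustic recorder + LiDAR unit + radiometer + radio tag reader, reaches only 307.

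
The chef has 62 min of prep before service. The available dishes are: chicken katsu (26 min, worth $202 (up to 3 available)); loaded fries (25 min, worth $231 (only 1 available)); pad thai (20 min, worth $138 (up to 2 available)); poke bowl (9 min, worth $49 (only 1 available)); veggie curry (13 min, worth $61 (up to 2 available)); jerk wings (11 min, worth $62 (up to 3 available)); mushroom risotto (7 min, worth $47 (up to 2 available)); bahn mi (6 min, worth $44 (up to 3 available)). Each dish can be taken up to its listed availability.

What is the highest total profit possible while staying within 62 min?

495

Ranking by ratio (profit/min): loaded fries 9.24, chicken katsu 7.77, bahn mi 7.33.
The ratio heuristic lands on chicken katsu + loaded fries + bahn mi (477) but leaves 5 min idle.
The 6 min tied up in bahn mi is better spent on jerk wings — total rises to 495 (62 min).
No other feasible combination exceeds 495.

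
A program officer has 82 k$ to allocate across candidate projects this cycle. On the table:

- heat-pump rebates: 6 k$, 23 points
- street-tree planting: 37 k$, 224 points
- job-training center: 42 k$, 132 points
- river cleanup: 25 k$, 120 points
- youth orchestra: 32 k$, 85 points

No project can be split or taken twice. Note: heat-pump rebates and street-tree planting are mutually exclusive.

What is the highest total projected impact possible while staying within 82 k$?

Best packing: street-tree planting + job-training center — 79 k$, 356 total.
Runner-up street-tree planting + river cleanup tops out at 344.

356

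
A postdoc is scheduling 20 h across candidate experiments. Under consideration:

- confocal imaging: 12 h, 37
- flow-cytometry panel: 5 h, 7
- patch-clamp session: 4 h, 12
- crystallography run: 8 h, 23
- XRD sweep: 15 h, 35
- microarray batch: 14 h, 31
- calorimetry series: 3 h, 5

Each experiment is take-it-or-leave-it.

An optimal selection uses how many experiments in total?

Best achievable expected citations is 60.
For example confocal imaging + crystallography run achieves it, using 20 h.
Every optimal selection uses 2 experiments.

2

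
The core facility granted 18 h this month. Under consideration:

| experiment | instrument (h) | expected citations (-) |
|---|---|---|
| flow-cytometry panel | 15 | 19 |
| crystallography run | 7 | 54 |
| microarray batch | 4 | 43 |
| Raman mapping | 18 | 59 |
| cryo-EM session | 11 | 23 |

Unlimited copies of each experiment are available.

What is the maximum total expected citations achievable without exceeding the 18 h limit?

172

4×microarray batch uses 16 of the 18 h and totals 172.
That's the maximum — no swap from here does better than 172.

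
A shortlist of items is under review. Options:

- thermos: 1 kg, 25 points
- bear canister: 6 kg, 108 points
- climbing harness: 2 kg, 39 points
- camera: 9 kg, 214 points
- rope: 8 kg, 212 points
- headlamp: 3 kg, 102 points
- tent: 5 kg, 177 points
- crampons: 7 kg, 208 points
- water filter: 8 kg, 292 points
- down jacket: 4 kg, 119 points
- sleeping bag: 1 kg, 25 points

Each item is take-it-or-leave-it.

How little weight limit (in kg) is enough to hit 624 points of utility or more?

Minimise kg subject to total utility ≥ 624.
thermos + climbing harness + headlamp + tent + water filter reaches 635 using 19 kg.
No combination under 19 kg hits 624.

19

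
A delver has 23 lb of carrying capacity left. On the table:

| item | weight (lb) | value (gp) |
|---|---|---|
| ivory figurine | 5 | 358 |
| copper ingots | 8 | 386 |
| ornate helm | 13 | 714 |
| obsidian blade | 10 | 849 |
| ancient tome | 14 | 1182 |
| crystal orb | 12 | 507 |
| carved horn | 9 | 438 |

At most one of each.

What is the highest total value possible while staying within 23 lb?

1620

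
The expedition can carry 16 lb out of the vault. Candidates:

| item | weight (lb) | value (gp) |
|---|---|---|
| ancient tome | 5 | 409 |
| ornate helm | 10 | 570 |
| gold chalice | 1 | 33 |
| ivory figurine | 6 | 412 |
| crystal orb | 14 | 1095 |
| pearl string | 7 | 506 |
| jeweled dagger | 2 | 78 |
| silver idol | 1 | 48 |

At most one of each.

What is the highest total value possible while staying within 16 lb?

1176

By value per lb: ancient tome 81.80, crystal orb 78.21, pearl string 72.29, ivory figurine 68.67 lead.
A density-first pass picks ancient tome + gold chalice + pearl string + jeweled dagger + silver idol — 1074 at 16 lb.
The 14 lb tied up in ancient tome and pearl string and jeweled dagger is better spent on crystal orb — total rises to 1176 (16 lb).
The closest alternative, crystal orb + jeweled dagger, reaches only 1173.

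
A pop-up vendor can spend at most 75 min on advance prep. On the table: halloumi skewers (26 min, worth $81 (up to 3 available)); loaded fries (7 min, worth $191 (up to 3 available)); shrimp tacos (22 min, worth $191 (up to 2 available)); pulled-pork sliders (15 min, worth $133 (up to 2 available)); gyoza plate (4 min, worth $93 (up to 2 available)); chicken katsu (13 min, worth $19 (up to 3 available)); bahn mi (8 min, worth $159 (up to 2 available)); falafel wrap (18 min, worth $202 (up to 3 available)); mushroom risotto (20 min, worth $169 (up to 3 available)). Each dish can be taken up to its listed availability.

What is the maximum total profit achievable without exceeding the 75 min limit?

1343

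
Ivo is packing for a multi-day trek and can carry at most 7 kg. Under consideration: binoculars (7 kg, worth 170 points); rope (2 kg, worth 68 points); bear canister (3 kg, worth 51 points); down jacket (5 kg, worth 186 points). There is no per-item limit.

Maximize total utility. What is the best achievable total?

254

Ranking by ratio (utility/kg): down jacket 37.20, rope 34.00, binoculars 24.29, bear canister 17.00.
Rope + down jacket uses 7 of the 7 kg and totals 254.
No other feasible combination exceeds 254.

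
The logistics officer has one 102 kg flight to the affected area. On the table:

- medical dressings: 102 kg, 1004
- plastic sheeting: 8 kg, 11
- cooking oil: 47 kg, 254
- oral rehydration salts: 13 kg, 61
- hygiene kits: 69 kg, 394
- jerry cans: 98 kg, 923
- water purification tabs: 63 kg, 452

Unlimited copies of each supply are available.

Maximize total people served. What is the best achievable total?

1004

Best packing: medical dressings — 102 kg, 1004 total.
Every other selection either busts 102 kg or fails to beat 1004.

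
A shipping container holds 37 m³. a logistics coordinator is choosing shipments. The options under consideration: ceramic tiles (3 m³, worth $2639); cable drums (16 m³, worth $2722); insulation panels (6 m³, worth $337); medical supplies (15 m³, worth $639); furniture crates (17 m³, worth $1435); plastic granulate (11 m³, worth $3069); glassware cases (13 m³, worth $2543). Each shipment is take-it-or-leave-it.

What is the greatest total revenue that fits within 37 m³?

8767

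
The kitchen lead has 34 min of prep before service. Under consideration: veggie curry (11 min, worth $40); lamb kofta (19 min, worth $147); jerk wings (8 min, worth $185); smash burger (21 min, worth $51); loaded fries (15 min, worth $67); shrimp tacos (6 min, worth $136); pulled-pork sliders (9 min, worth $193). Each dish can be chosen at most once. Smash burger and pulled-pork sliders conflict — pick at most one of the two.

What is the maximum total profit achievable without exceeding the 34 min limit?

Ranking by ratio (profit/min): jerk wings 23.12, shrimp tacos 22.67, pulled-pork sliders 21.44.
Veggie curry + jerk wings + shrimp tacos + pulled-pork sliders uses 34 of the 34 min and totals 554.
An exhaustive check of the 128 subsets confirms 554.

554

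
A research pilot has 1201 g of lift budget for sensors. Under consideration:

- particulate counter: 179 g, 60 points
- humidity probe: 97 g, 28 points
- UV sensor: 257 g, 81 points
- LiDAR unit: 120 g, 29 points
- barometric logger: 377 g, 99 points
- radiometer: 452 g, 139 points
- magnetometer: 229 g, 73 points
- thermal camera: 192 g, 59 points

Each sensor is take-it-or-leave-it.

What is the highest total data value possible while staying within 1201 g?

Ranking by ratio (data value/g): particulate counter 0.34, magnetometer 0.32, UV sensor 0.32, radiometer 0.31.
Greedy by ratio would take particulate counter + UV sensor + radiometer + magnetometer: 1117 g used, total 353.
Replace magnetometer with LiDAR unit + thermal camera: the trade gains 15 net, giving 368 at 1200 g.
Next best is particulate counter + humidity probe + UV sensor + radiometer + thermal camera at 367 (1177 g) — short by 1.

368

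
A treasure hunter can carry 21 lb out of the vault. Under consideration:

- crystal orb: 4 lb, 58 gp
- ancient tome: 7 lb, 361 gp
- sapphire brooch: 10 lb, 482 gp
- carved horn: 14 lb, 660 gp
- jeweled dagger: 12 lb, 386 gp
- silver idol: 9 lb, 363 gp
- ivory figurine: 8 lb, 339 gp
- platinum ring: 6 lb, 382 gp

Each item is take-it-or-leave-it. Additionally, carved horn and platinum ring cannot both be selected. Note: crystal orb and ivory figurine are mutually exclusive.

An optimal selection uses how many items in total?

Best achievable value is 1082.
One optimal bundle: ancient tome + ivory figurine + platinum ring (21 lb).
Every optimal selection uses 3 items.

3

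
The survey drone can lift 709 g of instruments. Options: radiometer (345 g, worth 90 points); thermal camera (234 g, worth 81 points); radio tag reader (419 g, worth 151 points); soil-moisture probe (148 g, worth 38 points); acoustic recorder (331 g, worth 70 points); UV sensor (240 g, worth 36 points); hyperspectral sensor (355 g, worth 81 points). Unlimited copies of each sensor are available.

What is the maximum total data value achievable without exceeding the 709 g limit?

By data value per g: radio tag reader 0.36, thermal camera 0.35, radiometer 0.26 lead.
A density-first pass picks thermal camera + radio tag reader — 232 at 653 g.
Dropping radio tag reader frees 419 g; slotting in 2×thermal camera (468 g) lifts the total to 243 at 702 g.
Nothing else within 709 g beats 243.

243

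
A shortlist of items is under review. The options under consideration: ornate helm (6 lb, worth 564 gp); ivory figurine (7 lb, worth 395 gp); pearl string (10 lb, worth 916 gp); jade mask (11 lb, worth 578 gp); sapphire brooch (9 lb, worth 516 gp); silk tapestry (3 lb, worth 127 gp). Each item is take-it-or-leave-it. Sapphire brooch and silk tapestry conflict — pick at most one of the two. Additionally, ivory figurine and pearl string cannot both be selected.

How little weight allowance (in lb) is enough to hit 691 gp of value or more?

Minimise lb subject to total value ≥ 691.
ornate helm + silk tapestry reaches 691 using 9 lb.
Any bundle with less than 9 lb falls short of 691.

9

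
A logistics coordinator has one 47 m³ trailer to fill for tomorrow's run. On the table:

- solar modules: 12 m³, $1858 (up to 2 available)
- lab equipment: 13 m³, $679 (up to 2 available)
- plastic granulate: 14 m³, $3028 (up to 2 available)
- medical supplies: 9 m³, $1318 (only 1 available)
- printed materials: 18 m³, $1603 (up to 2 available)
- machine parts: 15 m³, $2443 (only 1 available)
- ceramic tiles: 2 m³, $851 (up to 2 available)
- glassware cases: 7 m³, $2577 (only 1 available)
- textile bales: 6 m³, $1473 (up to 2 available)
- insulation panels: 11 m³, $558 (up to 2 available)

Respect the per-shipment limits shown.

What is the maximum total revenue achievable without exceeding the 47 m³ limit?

Ranking by ratio (revenue/m³): ceramic tiles 425.50, glassware cases 368.14, textile bales 245.50.
Taking the top-ratio shipments first gives plastic granulate + medical supplies + 2×ceramic tiles + glassware cases + 2×textile bales for 11571 (46 m³).
Replace medical supplies and textile bales with plastic granulate: the trade gains 237 net, giving 11808 at 45 m³.
No other feasible combination exceeds 11808.

11808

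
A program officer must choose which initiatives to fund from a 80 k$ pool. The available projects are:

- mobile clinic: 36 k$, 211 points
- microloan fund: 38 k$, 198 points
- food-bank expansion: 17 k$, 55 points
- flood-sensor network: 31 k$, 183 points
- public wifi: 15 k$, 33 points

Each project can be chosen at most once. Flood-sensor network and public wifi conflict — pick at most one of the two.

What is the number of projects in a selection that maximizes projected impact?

2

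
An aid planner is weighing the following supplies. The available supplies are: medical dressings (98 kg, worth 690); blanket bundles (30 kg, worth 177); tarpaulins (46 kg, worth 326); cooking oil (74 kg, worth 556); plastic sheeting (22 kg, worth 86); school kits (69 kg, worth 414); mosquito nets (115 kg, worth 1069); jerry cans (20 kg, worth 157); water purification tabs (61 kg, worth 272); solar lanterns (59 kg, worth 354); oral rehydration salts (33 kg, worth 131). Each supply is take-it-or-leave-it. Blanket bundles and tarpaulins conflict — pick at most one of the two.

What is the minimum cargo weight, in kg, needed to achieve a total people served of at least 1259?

157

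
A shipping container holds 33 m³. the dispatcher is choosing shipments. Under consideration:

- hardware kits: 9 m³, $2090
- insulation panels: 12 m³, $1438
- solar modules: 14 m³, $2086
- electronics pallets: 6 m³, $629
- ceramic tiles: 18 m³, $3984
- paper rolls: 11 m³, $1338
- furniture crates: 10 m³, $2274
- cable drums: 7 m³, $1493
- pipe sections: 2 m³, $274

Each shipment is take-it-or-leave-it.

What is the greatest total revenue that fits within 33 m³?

The ratio heuristic lands on hardware kits + furniture crates + cable drums + pipe sections (6131) but leaves 5 m³ idle.
Using the slack differently, hardware kits + electronics pallets + ceramic tiles comes to 6703 at 33 m³.
Next best is ceramic tiles + furniture crates + pipe sections at 6532 (30 m³) — short by 171.

6703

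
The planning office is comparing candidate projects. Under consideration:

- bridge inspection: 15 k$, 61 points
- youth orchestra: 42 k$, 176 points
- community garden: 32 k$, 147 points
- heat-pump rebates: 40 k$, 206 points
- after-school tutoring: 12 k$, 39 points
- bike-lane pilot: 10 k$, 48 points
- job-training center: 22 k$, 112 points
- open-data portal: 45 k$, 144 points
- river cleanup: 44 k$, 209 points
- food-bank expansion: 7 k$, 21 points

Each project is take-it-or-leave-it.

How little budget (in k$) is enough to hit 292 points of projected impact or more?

Look for the lowest-budget combination reaching 292.
heat-pump rebates + after-school tutoring + bike-lane pilot: 293 projected impact at 62 k$.
Below 62 k$ the best achievable stays under 292.

62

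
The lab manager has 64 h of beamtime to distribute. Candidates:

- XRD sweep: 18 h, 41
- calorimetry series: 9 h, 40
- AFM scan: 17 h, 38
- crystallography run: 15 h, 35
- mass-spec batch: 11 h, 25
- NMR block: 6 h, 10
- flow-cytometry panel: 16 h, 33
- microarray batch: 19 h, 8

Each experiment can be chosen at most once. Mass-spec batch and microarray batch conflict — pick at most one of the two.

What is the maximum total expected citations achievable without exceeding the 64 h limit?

The ratio heuristic lands on XRD sweep + calorimetry series + crystallography run + mass-spec batch + NMR block (151) but leaves 5 h idle.
The 11 h tied up in mass-spec batch is better spent on flow-cytometry panel — total rises to 159 (64 h).
No other feasible combination exceeds 159.

159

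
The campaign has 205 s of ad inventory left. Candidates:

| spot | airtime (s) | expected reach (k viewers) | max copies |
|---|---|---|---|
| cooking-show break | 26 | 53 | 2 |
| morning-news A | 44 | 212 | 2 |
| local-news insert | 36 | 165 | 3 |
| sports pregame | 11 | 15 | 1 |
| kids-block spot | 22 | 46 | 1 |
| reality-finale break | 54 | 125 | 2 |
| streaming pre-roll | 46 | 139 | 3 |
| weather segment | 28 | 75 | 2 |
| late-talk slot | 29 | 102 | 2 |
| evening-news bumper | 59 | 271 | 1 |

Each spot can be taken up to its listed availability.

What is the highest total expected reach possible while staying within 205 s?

919

By expected reach per s: morning-news A 4.82, evening-news bumper 4.59, local-news insert 4.58, late-talk slot 3.52 lead.
Greedy by ratio would take 2×morning-news A + local-news insert + kids-block spot + evening-news bumper: 205 s used, total 906.
Dropping kids-block spot and evening-news bumper frees 81 s; slotting in 2×local-news insert (72 s) lifts the total to 919 at 196 s.
No other feasible combination exceeds 919.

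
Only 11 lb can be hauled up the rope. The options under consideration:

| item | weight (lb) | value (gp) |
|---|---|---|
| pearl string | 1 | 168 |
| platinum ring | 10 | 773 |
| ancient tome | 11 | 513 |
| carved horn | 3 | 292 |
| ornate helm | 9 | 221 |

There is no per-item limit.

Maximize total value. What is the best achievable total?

Ranking by ratio (value/lb): pearl string 168.00, carved horn 97.33, platinum ring 77.30.
11×pearl string uses 11 of the 11 lb and totals 1848.
Nothing else within 11 lb beats 1848.

1848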